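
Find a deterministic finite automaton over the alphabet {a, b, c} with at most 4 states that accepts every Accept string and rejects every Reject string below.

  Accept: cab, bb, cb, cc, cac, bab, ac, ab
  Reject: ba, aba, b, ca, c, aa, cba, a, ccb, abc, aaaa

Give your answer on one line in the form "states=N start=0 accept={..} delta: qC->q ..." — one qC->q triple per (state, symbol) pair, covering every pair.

states=2 start=0 accept={0} delta: 0a->1 0b->1 0c->1 1a->1 1b->0 1c->0

Fold the examples into a partial DFA from state 0: repeatedly fix the first undefined (state, symbol) met by the shortest-then-alphabetical prefix, trying targets in increasing order and rejecting any under which an Accept and a Reject string meet in one state with the same remainder; add a state when all current targets are rejected. Accepting states are where Accept strings end.
a: 0a undefined. 0a->0: no, ac/c meet in 0 with "c" left. Open state 1: 0a->1.
b: 0b undefined. 0b->0: no, bb/b meet in 0. 0b->1: ok.
c: 0c undefined. 0c->0: no, cb/b meet in 1. 0c->1: ok.
aa: 1a undefined. 1a->0: no, cab/b meet in 1. 1a->1: ok.
ab: 1b undefined. 1b->0: ok.
ac: 1c undefined. 1c->0: ok.
All examples now run through 2 states with every (state, symbol) defined. Accept strings end in {0}, Reject strings end in {1}; accept={0}.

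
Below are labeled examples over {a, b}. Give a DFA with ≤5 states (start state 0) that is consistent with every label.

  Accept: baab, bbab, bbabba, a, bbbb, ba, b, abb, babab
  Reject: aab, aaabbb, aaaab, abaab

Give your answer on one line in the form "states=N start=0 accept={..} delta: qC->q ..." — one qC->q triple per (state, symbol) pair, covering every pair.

Grow the machine one transition at a time. Run the examples from 0; the earliest place one falls off (shortest prefix, ties alphabetical) gets sent to the lowest-numbered state that keeps every Accept/Reject pair distinguishable — a pair clashes when both reach the same state with identical unread suffix — and to a fresh state only if none does.
a: 0a undefined. 0a->0: no, baab/abaab meet in 0 with "baab" left. Open state 1: 0a->1.
b: 0b undefined. 0b->0: no, baab/aab meet in 1 with "ab" left. 0b->1: ok.
aa: 1a undefined. 1a->0: no, a/aab meet in 1. 1a->1: no, baab/aab meet in 1 with "b" left. Open state 2: 1a->2.
ab: 1b undefined. 1b->0: ok.
aaa: 2a undefined. 2a->0: no, baab/aaabbb meet in 1. 2a->1: no, baab/aaabbb meet in 0. 2a->2: no, baab/aab meet in 2 with "b" left. Open state 3: 2a->3.
aab: 2b undefined. 2b->0: no, bbab/aab meet in 0. 2b->1: no, a/aab meet in 1. 2b->2: no, bbabba/aab meet in 2. 2b->3: no, babab/aaaab meet in 3 with "ab" left. Open state 4: 2b->4.
aaaa: 3a undefined. 3a->0: no, a/aaaab meet in 1. 3a->1: no, bbab/aaaab meet in 0. 3a->2: ok.
aaab: 3b undefined. 3b->0: no, baab/aaabbb meet in 0. 3b->1: no, baab/aaabbb meet in 1. 3b->2: ok.
baba: 4a undefined. 4a->0: ok.
aaabbb: 4b undefined. 4b->0: no, bbab/aaabbb meet in 0. 4b->1: no, a/aaabbb meet in 1. 4b->2: no, baab/aaabbb meet in 2. 4b->3: ok.
All examples now run through 5 states with every (state, symbol) defined. Accept strings end in {0,1,2}, Reject strings end in {3,4}; accept={0,1,2}.

states=5 start=0 accept={0,1,2} delta: 0a->1 0b->1 1a->2 1b->0 2a->3 2b->4 3a->2 3b->2 4a->0 4b->3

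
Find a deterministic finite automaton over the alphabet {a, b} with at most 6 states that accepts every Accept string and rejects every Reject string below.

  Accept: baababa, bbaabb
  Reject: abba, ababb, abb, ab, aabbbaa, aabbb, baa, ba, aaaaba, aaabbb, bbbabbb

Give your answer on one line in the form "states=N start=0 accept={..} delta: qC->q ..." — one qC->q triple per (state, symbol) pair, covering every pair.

Fold the examples into a partial DFA from state 0: repeatedly fix the first undefined (state, symbol) met by the shortest-then-alphabetical prefix, trying targets in increasing order and rejecting any under which an Accept and a Reject string meet in one state with the same remainder; add a state when all current targets are rejected. Accepting states are where Accept strings end.
a: 0a undefined. 0a->0: ok.
b: 0b undefined. 0b->0: no, baababa/abba meet in 0. Open state 1: 0b->1.
ba: 1a undefined. 1a->0: no, baababa/baa meet in 0. 1a->1: ok.
bb: 1b undefined. 1b->0: no, baababa/ababb meet in 1. 1b->1: no, baababa/abba meet in 1. Open state 2: 1b->2.
bba: 2a undefined. 2a->0: no, baababa/ab meet in 1. 2a->1: no, baababa/abba meet in 1. 2a->2: ok.
bbb: 2b undefined. 2b->0: no, baababa/ababb meet in 0. 2b->1: no, baababa/ababb meet in 1. 2b->2: no, baababa/abba meet in 2. Open state 3: 2b->3.
bbba: 3a undefined. 3a->0: no, baababa/aabbbaa meet in 0. 3a->1: no, baababa/ab meet in 1. 3a->2: no, baababa/abba meet in 2. 3a->3: no, baababa/ababb meet in 3. Open state 4: 3a->4.
bbbab: 4b undefined. 4b->0: ok.
bbaabb: 3b undefined. 3b->0: ok.
aabbbaa: 4a undefined. 4a->0: no, bbaabb/aabbbaa meet in 0. 4a->1: ok.
All examples now run through 5 states with every (state, symbol) defined. Accept strings end in {0,4}, Reject strings end in {1,2,3}; accept={0,4}.

states=5 start=0 accept={0,4} delta: 0a->0 0b->1 1a->1 1b->2 2a->2 2b->3 3a->4 3b->0 4a->1 4b->0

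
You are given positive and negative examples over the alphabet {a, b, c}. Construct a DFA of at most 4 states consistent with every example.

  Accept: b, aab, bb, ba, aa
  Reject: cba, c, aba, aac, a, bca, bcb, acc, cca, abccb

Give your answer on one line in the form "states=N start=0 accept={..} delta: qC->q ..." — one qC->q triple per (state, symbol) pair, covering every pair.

State merging on the prefix tree: take the shortest (then alphabetical) example prefix whose next move is undefined and point that move at state 0, else 1, else 2, ...; a target is out if some Accept/Reject pair would then sit in one state with the same input left (inseparable). If every existing state is out, open a new one.
a: 0a undefined. 0a->0: no, ba/aba meet in 0 with "ba" left. Open state 1: 0a->1.
b: 0b undefined. 0b->0: no, ba/a meet in 1. 0b->1: no, b/a meet in 1. Open state 2: 0b->2.
c: 0c undefined. 0c->0: no, ba/cba meet in 2 with "a" left. 0c->1: ok.
aa: 1a undefined. 1a->0: ok.
ab: 1b undefined. 1b->0: ok.
ac: 1c undefined. 1c->0: no, b/abccb meet in 2. 1c->1: no, aa/cca meet in 0. 1c->2: no, bb/abccb meet in 2 with "b" left. Open state 3: 1c->3.
ba: 2a undefined. 2a->0: ok.
bb: 2b undefined. 2b->0: ok.
bc: 2c undefined. 2c->0: no, b/bcb meet in 2. 2c->1: no, bb/bca meet in 0. 2c->2: no, bb/bca meet in 0. 2c->3: ok.
acc: 3c undefined. 3c->0: no, bb/acc meet in 0. 3c->1: ok.
bca: 3a undefined. 3a->0: no, bb/bca meet in 0. 3a->1: ok.
bcb: 3b undefined. 3b->0: no, bb/bcb meet in 0. 3b->1: ok.
All examples now run through 4 states with every (state, symbol) defined. Accept strings end in {0,2}, Reject strings end in {1}; accept={0,2}.

states=4 start=0 accept={0,2} delta: 0a->1 0b->2 0c->1 1a->0 1b->0 1c->3 2a->0 2b->0 2c->3 3a->1 3b->1 3c->1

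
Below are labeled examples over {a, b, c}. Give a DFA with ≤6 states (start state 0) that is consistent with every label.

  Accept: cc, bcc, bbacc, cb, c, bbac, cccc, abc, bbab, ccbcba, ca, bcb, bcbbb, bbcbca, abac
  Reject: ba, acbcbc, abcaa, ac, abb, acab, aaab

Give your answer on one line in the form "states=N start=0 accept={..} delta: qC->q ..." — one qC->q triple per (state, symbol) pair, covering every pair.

states=5 start=0 accept={0,1,4} delta: 0a->1 0b->1 0c->0 1a->2 1b->3 1c->2 2a->1 2b->4 2c->0 3a->0 3b->2 3c->0 4a->0 4b->0 4c->0

Fold the examples into a partial DFA from state 0: repeatedly fix the first undefined (state, symbol) met by the shortest-then-alphabetical prefix, trying targets in increasing order and rejecting any under which an Accept and a Reject string meet in one state with the same remainder; add a state when all current targets are rejected. Accepting states are where Accept strings end.
a: 0a undefined. 0a->0: no, c/ac meet in 0 with "c" left. Open state 1: 0a->1.
b: 0b undefined. 0b->0: no, bbac/ac meet in 1 with "c" left. 0b->1: ok.
c: 0c undefined. 0c->0: ok.
aa: 1a undefined. 1a->0: no, cc/ba meet in 0. 1a->1: no, cb/ba meet in 1. Open state 2: 1a->2.
ab: 1b undefined. 1b->0: no, cb/abb meet in 1. 1b->1: no, cb/abb meet in 1. 1b->2: no, bbab/aaab meet in 2 with "ab" left. Open state 3: 1b->3.
ac: 1c undefined. 1c->0: no, cc/acbcbc meet in 0. 1c->1: no, bcc/ac meet in 1. 1c->2: ok.
aaa: 2a undefined. 2a->0: no, cb/acab meet in 1. 2a->1: ok.
aba: 3a undefined. 3a->0: ok.
abb: 3b undefined. 3b->0: no, cc/abb meet in 0. 3b->1: no, cb/abb meet in 1. 3b->2: ok.
abc: 3c undefined. 3c->0: ok.
acb: 2b undefined. 2b->0: no, bcbbb/acab meet in 3. 2b->1: no, ccbcba/ba meet in 2. 2b->2: no, bcb/ba meet in 2. 2b->3: no, bcb/acab meet in 3. Open state 4: 2b->4.
bcc: 2c undefined. 2c->0: ok.
acbc: 4c undefined. 4c->0: ok.
bcbb: 4b undefined. 4b->0: ok.
ccbcba: 4a undefined. 4a->0: ok.
All examples now run through 5 states with every (state, symbol) defined. Accept strings end in {0,1,4}, Reject strings end in {2,3}; accept={0,1,4}.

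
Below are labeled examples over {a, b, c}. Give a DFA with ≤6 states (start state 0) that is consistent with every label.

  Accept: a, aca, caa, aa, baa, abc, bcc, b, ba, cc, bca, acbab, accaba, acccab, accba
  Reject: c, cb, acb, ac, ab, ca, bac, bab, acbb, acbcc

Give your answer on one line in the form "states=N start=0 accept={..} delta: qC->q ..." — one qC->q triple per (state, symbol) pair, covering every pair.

State merging on the prefix tree: take the shortest (then alphabetical) example prefix whose next move is undefined and point that move at state 0, else 1, else 2, ...; a target is out if some Accept/Reject pair would then sit in one state with the same input left (inseparable). If every existing state is out, open a new one.
a: 0a undefined. 0a->0: no, aca/ca meet in 0 with "ca" left. Open state 1: 0a->1.
b: 0b undefined. 0b->0: no, bca/ca meet in 0 with "ca" left. 0b->1: ok.
c: 0c undefined. 0c->0: no, a/cb meet in 1. 0c->1: no, a/c meet in 1. Open state 2: 0c->2.
aa: 1a undefined. 1a->0: no, a/bab meet in 1. 1a->1: ok.
ab: 1b undefined. 1b->0: no, abc/c meet in 2. 1b->1: no, a/ab meet in 1. 1b->2: ok.
ac: 1c undefined. 1c->0: no, a/acb meet in 1. 1c->1: no, a/ac meet in 1. 1c->2: no, aca/ca meet in 2 with "a" left. Open state 3: 1c->3.
ca: 2a undefined. 2a->0: ok.
cb: 2b undefined. 2b->0: ok.
cc: 2c undefined. 2c->0: no, abc/cb meet in 0. 2c->1: ok.
aca: 3a undefined. 3a->0: no, aca/cb meet in 0. 3a->1: ok.
acb: 3b undefined. 3b->0: no, a/acbb meet in 1. 3b->1: no, a/acb meet in 1. 3b->2: ok.
acc: 3c undefined. 3c->0: no, bcc/cb meet in 0. 3c->1: no, accaba/cb meet in 0. 3c->2: no, bcc/c meet in 2. 3c->3: no, bcc/ac meet in 3. Open state 4: 3c->4.
acca: 4a undefined. 4a->0: ok.
accb: 4b undefined. 4b->0: ok.
accc: 4c undefined. 4c->0: no, acccab/c meet in 2. 4c->1: no, acccab/c meet in 2. 4c->2: ok.
All examples now run through 5 states with every (state, symbol) defined. Accept strings end in {1,4}, Reject strings end in {0,2,3}; accept={1,4}.

states=5 start=0 accept={1,4} delta: 0a->1 0b->1 0c->2 1a->1 1b->2 1c->3 2a->0 2b->0 2c->1 3a->1 3b->2 3c->4 4a->0 4b->0 4c->2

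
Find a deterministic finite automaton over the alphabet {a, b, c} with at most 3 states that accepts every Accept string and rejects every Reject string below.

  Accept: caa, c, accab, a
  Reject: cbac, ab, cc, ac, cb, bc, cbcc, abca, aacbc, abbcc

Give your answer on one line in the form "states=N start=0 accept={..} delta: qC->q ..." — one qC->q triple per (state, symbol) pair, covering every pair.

Fold the examples into a partial DFA from state 0: repeatedly fix the first undefined (state, symbol) met by the shortest-then-alphabetical prefix, trying targets in increasing order and rejecting any under which an Accept and a Reject string meet in one state with the same remainder; add a state when all current targets are rejected. Accepting states are where Accept strings end.
a: 0a undefined. 0a->0: no, c/ac meet in 0 with "c" left. Open state 1: 0a->1.
b: 0b undefined. 0b->0: no, c/bc meet in 0 with "c" left. 0b->1: ok.
c: 0c undefined. 0c->0: no, c/cc meet in 0. 0c->1: ok.
aa: 1a undefined. 1a->0: ok.
ab: 1b undefined. 1b->0: no, caa/aacbc meet in 1. 1b->1: no, caa/cbac meet in 1. Open state 2: 1b->2.
ac: 1c undefined. 1c->0: ok.
abb: 2b undefined. 2b->0: ok.
abc: 2c undefined. 2c->0: no, caa/cbcc meet in 1. 2c->1: no, caa/aacbc meet in 1. 2c->2: ok.
cba: 2a undefined. 2a->0: no, caa/cbac meet in 1. 2a->1: no, caa/abca meet in 1. 2a->2: ok.
All examples now run through 3 states with every (state, symbol) defined. Accept strings end in {1}, Reject strings end in {0,2}; accept={1}.

states=3 start=0 accept={1} delta: 0a->1 0b->1 0c->1 1a->0 1b->2 1c->0 2a->2 2b->0 2c->2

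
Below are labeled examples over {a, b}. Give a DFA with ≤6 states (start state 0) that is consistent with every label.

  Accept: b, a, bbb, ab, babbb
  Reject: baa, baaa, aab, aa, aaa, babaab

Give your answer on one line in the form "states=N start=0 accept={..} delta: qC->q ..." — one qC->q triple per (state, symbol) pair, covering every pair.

states=3 start=0 accept={0,1} delta: 0a->1 0b->0 1a->2 1b->0 2a->2 2b->2

State merging on the prefix tree: take the shortest (then alphabetical) example prefix whose next move is undefined and point that move at state 0, else 1, else 2, ...; a target is out if some Accept/Reject pair would then sit in one state with the same input left (inseparable). If every existing state is out, open a new one.
a: 0a undefined. 0a->0: no, b/aab meet in 0 with "b" left. Open state 1: 0a->1.
b: 0b undefined. 0b->0: ok.
aa: 1a undefined. 1a->0: no, b/baa meet in 0. 1a->1: no, a/baa meet in 1. Open state 2: 1a->2.
ab: 1b undefined. 1b->0: ok.
aaa: 2a undefined. 2a->0: no, b/baaa meet in 0. 2a->1: no, a/baaa meet in 1. 2a->2: ok.
aab: 2b undefined. 2b->0: no, b/aab meet in 0. 2b->1: no, a/aab meet in 1. 2b->2: ok.
All examples now run through 3 states with every (state, symbol) defined. Accept strings end in {0,1}, Reject strings end in {2}; accept={0,1}.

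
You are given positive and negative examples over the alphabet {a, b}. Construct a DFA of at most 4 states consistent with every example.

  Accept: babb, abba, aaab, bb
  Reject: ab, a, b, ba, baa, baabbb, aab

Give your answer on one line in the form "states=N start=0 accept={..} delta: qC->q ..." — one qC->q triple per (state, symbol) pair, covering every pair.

Grow the machine one transition at a time. Run the examples from 0; the earliest place one falls off (shortest prefix, ties alphabetical) gets sent to the lowest-numbered state that keeps every Accept/Reject pair distinguishable — a pair clashes when both reach the same state with identical unread suffix — and to a fresh state only if none does.
a: 0a undefined. 0a->0: no, aaab/ab meet in 0 with "b" left. Open state 1: 0a->1.
b: 0b undefined. 0b->0: no, bb/b meet in 0. 0b->1: no, bb/ab meet in 1 with "b" left. Open state 2: 0b->2.
aa: 1a undefined. 1a->0: no, aaab/ab meet in 1 with "b" left. 1a->1: no, aaab/ab meet in 1 with "b" left. 1a->2: no, bb/aab meet in 2 with "b" left. Open state 3: 1a->3.
ab: 1b undefined. 1b->0: no, abba/ba meet in 2 with "a" left. 1b->1: ok.
ba: 2a undefined. 2a->0: ok.
bb: 2b undefined. 2b->0: no, babb/ba meet in 0. 2b->1: no, babb/ab meet in 1. 2b->2: no, babb/b meet in 2. 2b->3: ok.
aaa: 3a undefined. 3a->0: no, aaab/b meet in 2. 3a->1: no, aaab/ab meet in 1. 3a->2: ok.
aab: 3b undefined. 3b->0: ok.
All examples now run through 4 states with every (state, symbol) defined. Accept strings end in {3}, Reject strings end in {0,1,2}; accept={3}.

states=4 start=0 accept={3} delta: 0a->1 0b->2 1a->3 1b->1 2a->0 2b->3 3a->2 3b->0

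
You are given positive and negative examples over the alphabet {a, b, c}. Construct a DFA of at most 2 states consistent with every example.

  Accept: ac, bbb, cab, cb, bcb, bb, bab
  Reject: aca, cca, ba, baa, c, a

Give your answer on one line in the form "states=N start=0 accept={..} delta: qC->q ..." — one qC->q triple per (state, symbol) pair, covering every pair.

states=2 start=0 accept={0} delta: 0a->1 0b->0 0c->1 1a->1 1b->0 1c->0

Grow the machine one transition at a time. Run the examples from 0; the earliest place one falls off (shortest prefix, ties alphabetical) gets sent to the lowest-numbered state that keeps every Accept/Reject pair distinguishable — a pair clashes when both reach the same state with identical unread suffix — and to a fresh state only if none does.
a: 0a undefined. 0a->0: no, ac/c meet in 0 with "c" left. Open state 1: 0a->1.
b: 0b undefined. 0b->0: ok.
c: 0c undefined. 0c->0: no, bbb/c meet in 0. 0c->1: ok.
ac: 1c undefined. 1c->0: ok.
ca: 1a undefined. 1a->0: no, ac/baa meet in 0. 1a->1: ok.
cb: 1b undefined. 1b->0: ok.
All examples now run through 2 states with every (state, symbol) defined. Accept strings end in {0}, Reject strings end in {1}; accept={0}.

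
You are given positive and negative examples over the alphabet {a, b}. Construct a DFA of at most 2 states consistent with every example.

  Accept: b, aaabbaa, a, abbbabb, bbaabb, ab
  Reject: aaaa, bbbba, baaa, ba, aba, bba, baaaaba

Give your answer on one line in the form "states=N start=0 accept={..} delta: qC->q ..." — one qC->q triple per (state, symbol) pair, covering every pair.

states=2 start=0 accept={1} delta: 0a->1 0b->1 1a->0 1b->1

Grow the machine one transition at a time. Run the examples from 0; the earliest place one falls off (shortest prefix, ties alphabetical) gets sent to the lowest-numbered state that keeps every Accept/Reject pair distinguishable — a pair clashes when both reach the same state with identical unread suffix — and to a fresh state only if none does.
a: 0a undefined. 0a->0: no, a/aaaa meet in 0. Open state 1: 0a->1.
b: 0b undefined. 0b->0: no, a/bbbba meet in 1. 0b->1: ok.
aa: 1a undefined. 1a->0: ok.
ab: 1b undefined. 1b->0: no, b/bbbba meet in 1. 1b->1: ok.
All examples now run through 2 states with every (state, symbol) defined. Accept strings end in {1}, Reject strings end in {0}; accept={1}.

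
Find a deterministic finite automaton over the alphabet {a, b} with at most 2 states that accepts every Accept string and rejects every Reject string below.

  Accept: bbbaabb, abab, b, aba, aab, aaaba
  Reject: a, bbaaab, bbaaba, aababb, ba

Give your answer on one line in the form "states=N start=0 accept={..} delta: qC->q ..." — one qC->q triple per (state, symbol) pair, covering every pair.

State merging on the prefix tree: take the shortest (then alphabetical) example prefix whose next move is undefined and point that move at state 0, else 1, else 2, ...; a target is out if some Accept/Reject pair would then sit in one state with the same input left (inseparable). If every existing state is out, open a new one.
a: 0a undefined. 0a->0: no, aba/ba meet in 0 with "ba" left. Open state 1: 0a->1.
b: 0b undefined. 0b->0: ok.
aa: 1a undefined. 1a->0: ok.
ab: 1b undefined. 1b->0: no, bbbaabb/bbaaab meet in 0. 1b->1: ok.
All examples now run through 2 states with every (state, symbol) defined. Accept strings end in {0}, Reject strings end in {1}; accept={0}.

states=2 start=0 accept={0} delta: 0a->1 0b->0 1a->0 1b->1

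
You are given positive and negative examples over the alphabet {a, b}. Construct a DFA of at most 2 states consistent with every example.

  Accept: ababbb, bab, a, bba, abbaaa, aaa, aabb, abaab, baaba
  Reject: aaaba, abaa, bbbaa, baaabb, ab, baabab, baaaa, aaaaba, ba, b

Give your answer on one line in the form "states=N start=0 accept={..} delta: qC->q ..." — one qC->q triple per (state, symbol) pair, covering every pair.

states=2 start=0 accept={0} delta: 0a->0 0b->1 1a->1 1b->0

State merging on the prefix tree: take the shortest (then alphabetical) example prefix whose next move is undefined and point that move at state 0, else 1, else 2, ...; a target is out if some Accept/Reject pair would then sit in one state with the same input left (inseparable). If every existing state is out, open a new one.
a: 0a undefined. 0a->0: ok.
b: 0b undefined. 0b->0: no, ababbb/aaaba meet in 0. Open state 1: 0b->1.
ba: 1a undefined. 1a->0: no, bab/ab meet in 1. 1a->1: ok.
bb: 1b undefined. 1b->0: ok.
All examples now run through 2 states with every (state, symbol) defined. Accept strings end in {0}, Reject strings end in {1}; accept={0}.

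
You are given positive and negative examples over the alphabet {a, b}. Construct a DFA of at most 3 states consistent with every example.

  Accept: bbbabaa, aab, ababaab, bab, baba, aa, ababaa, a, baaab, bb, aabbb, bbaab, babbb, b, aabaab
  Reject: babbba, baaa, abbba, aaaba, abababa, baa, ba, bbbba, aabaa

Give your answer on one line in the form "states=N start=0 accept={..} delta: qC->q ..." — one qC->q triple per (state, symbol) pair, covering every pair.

Fold the examples into a partial DFA from state 0: repeatedly fix the first undefined (state, symbol) met by the shortest-then-alphabetical prefix, trying targets in increasing order and rejecting any under which an Accept and a Reject string meet in one state with the same remainder; add a state when all current targets are rejected. Accepting states are where Accept strings end.
a: 0a undefined. 0a->0: ok.
b: 0b undefined. 0b->0: no, bbbabaa/babbba meet in 0. Open state 1: 0b->1.
ba: 1a undefined. 1a->0: no, baba/baaa meet in 0. 1a->1: no, aab/baaa meet in 1. Open state 2: 1a->2.
bb: 1b undefined. 1b->0: no, aa/bbbba meet in 0. 1b->1: ok.
baa: 2a undefined. 2a->0: no, aa/baaa meet in 0. 2a->1: no, aab/baa meet in 1. 2a->2: ok.
bab: 2b undefined. 2b->0: ok.
All examples now run through 3 states with every (state, symbol) defined. Accept strings end in {0,1}, Reject strings end in {2}; accept={0,1}.

states=3 start=0 accept={0,1} delta: 0a->0 0b->1 1a->2 1b->1 2a->2 2b->0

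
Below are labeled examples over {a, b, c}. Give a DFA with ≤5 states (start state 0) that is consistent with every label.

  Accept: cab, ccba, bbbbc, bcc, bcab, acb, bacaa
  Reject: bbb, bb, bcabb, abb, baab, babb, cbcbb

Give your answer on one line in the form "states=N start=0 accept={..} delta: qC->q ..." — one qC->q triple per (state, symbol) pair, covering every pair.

State merging on the prefix tree: take the shortest (then alphabetical) example prefix whose next move is undefined and point that move at state 0, else 1, else 2, ...; a target is out if some Accept/Reject pair would then sit in one state with the same input left (inseparable). If every existing state is out, open a new one.
a: 0a undefined. 0a->0: ok.
b: 0b undefined. 0b->0: ok.
c: 0c undefined. 0c->0: no, cab/bbb meet in 0. Open state 1: 0c->1.
ca: 1a undefined. 1a->0: no, cab/bbb meet in 0. 1a->1: ok.
cb: 1b undefined. 1b->0: no, cab/bbb meet in 0. 1b->1: no, cab/bcabb meet in 1. Open state 2: 1b->2.
cc: 1c undefined. 1c->0: no, ccba/bbb meet in 0. 1c->1: ok.
cbc: 2c undefined. 2c->0: ok.
ccba: 2a undefined. 2a->0: no, ccba/bbb meet in 0. 2a->1: ok.
bcabb: 2b undefined. 2b->0: ok.
All examples now run through 3 states with every (state, symbol) defined. Accept strings end in {1,2}, Reject strings end in {0}; accept={1,2}.

states=3 start=0 accept={1,2} delta: 0a->0 0b->0 0c->1 1a->1 1b->2 1c->1 2a->1 2b->0 2c->0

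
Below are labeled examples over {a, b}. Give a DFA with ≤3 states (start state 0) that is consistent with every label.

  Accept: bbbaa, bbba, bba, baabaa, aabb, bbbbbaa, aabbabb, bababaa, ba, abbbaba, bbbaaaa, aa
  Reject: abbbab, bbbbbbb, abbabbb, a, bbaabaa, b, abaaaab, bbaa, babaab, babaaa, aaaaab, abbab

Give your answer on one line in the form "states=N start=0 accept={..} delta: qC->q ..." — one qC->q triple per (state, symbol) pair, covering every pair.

State merging on the prefix tree: take the shortest (then alphabetical) example prefix whose next move is undefined and point that move at state 0, else 1, else 2, ...; a target is out if some Accept/Reject pair would then sit in one state with the same input left (inseparable). If every existing state is out, open a new one.
a: 0a undefined. 0a->0: no, aa/a meet in 0. Open state 1: 0a->1.
b: 0b undefined. 0b->0: no, bbbaa/bbaa meet in 1 with "a" left. 0b->1: ok.
aa: 1a undefined. 1a->0: no, baabaa/bbaa meet in 1 with "baa" left. 1a->1: no, baabaa/bbaa meet in 1 with "baa" left. Open state 2: 1a->2.
ab: 1b undefined. 1b->0: no, bbba/bbaa meet in 2. 1b->1: no, bbbaa/bbaa meet in 2 with "a" left. 1b->2: ok.
aaa: 2a undefined. 2a->0: ok.
aab: 2b undefined. 2b->0: no, bbbaa/abbab meet in 2. 2b->1: ok.
All examples now run through 3 states with every (state, symbol) defined. Accept strings end in {0,2}, Reject strings end in {1}; accept={0,2}.

states=3 start=0 accept={0,2} delta: 0a->1 0b->1 1a->2 1b->2 2a->0 2b->1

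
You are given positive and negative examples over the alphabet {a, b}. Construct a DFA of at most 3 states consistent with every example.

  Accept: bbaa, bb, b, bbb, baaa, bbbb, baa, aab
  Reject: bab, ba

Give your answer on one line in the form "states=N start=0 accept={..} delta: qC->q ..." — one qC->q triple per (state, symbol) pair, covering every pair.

State merging on the prefix tree: take the shortest (then alphabetical) example prefix whose next move is undefined and point that move at state 0, else 1, else 2, ...; a target is out if some Accept/Reject pair would then sit in one state with the same input left (inseparable). If every existing state is out, open a new one.
a: 0a undefined. 0a->0: ok.
b: 0b undefined. 0b->0: no, bbaa/bab meet in 0. Open state 1: 0b->1.
ba: 1a undefined. 1a->0: no, b/bab meet in 1. 1a->1: no, bb/bab meet in 1 with "b" left. Open state 2: 1a->2.
bb: 1b undefined. 1b->0: ok.
baa: 2a undefined. 2a->0: ok.
bab: 2b undefined. 2b->0: no, bbaa/bab meet in 0. 2b->1: no, b/bab meet in 1. 2b->2: ok.
All examples now run through 3 states with every (state, symbol) defined. Accept strings end in {0,1}, Reject strings end in {2}; accept={0,1}.

states=3 start=0 accept={0,1} delta: 0a->0 0b->1 1a->2 1b->0 2a->0 2b->2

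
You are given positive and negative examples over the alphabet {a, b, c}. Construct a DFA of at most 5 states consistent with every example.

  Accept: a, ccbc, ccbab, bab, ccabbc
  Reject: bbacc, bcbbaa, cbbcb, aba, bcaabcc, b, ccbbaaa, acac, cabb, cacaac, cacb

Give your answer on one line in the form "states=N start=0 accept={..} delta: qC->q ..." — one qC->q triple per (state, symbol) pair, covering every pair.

states=4 start=0 accept={0} delta: 0a->0 0b->1 0c->1 1a->1 1b->0 1c->2 2a->2 2b->3 2c->1 3a->1 3b->3 3c->0

Grow the machine one transition at a time. Run the examples from 0; the earliest place one falls off (shortest prefix, ties alphabetical) gets sent to the lowest-numbered state that keeps every Accept/Reject pair distinguishable — a pair clashes when both reach the same state with identical unread suffix — and to a fresh state only if none does.
a: 0a undefined. 0a->0: ok.
b: 0b undefined. 0b->0: no, a/aba meet in 0. Open state 1: 0b->1.
c: 0c undefined. 0c->0: no, a/acac meet in 0. 0c->1: ok.
ba: 1a undefined. 1a->0: no, a/aba meet in 0. 1a->1: ok.
bb: 1b undefined. 1b->0: ok.
bc: 1c undefined. 1c->0: no, a/bbacc meet in 0. 1c->1: no, a/cbbcb meet in 0. Open state 2: 1c->2.
bca: 2a undefined. 2a->0: no, ccabbc/aba meet in 1. 2a->1: no, ccabbc/bbacc meet in 2. 2a->2: ok.
bcb: 2b undefined. 2b->0: no, a/cbbcb meet in 0. 2b->1: no, a/bcbbaa meet in 0. 2b->2: no, ccbc/cacaac meet in 2 with "c" left. Open state 3: 2b->3.
bcbb: 3b undefined. 3b->0: no, a/bcbbaa meet in 0. 3b->1: no, ccabbc/bbacc meet in 2. 3b->2: no, ccabbc/cacaac meet in 2 with "c" left. 3b->3: ok.
ccba: 3a undefined. 3a->0: no, a/bcbbaa meet in 0. 3a->1: ok.
ccbc: 3c undefined. 3c->0: ok.
cacaac: 2c undefined. 2c->0: no, a/cacaac meet in 0. 2c->1: ok.
All examples now run through 4 states with every (state, symbol) defined. Accept strings end in {0}, Reject strings end in {1,2,3}; accept={0}.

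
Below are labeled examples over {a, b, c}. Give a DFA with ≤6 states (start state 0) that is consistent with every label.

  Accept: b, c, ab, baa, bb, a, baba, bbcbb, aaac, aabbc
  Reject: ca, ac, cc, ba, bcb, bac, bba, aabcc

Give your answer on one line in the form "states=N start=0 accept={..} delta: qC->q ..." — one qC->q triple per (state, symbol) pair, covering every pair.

states=4 start=0 accept={0,1} delta: 0a->1 0b->1 0c->1 1a->2 1b->1 1c->2 2a->0 2b->3 2c->2 3a->0 3b->0 3c->1

Grow the machine one transition at a time. Run the examples from 0; the earliest place one falls off (shortest prefix, ties alphabetical) gets sent to the lowest-numbered state that keeps every Accept/Reject pair distinguishable — a pair clashes when both reach the same state with identical unread suffix — and to a fresh state only if none does.
a: 0a undefined. 0a->0: no, c/ac meet in 0 with "c" left. Open state 1: 0a->1.
b: 0b undefined. 0b->0: no, a/ba meet in 1. 0b->1: ok.
c: 0c undefined. 0c->0: no, b/ca meet in 1. 0c->1: ok.
aa: 1a undefined. 1a->0: no, b/bac meet in 1. 1a->1: no, b/ca meet in 1. Open state 2: 1a->2.
ab: 1b undefined. 1b->0: no, b/bba meet in 1. 1b->1: ok.
ac: 1c undefined. 1c->0: no, b/bcb meet in 1. 1c->1: no, b/ac meet in 1. 1c->2: ok.
aaa: 2a undefined. 2a->0: ok.
aab: 2b undefined. 2b->0: no, baa/bcb meet in 0. 2b->1: no, b/bcb meet in 1. 2b->2: no, bbcbb/ca meet in 2. Open state 3: 2b->3.
bac: 2c undefined. 2c->0: no, baa/bac meet in 0. 2c->1: no, b/bac meet in 1. 2c->2: ok.
aabb: 3b undefined. 3b->0: ok.
aabc: 3c undefined. 3c->0: no, b/aabcc meet in 1. 3c->1: ok.
baba: 3a undefined. 3a->0: ok.
All examples now run through 4 states with every (state, symbol) defined. Accept strings end in {0,1}, Reject strings end in {2,3}; accept={0,1}.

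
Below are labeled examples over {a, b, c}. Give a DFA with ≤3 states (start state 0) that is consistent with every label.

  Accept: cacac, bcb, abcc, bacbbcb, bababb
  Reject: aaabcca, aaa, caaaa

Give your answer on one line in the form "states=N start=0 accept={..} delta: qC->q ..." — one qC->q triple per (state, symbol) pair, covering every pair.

states=2 start=0 accept={1} delta: 0a->0 0b->1 0c->1 1a->0 1b->1 1c->0

State merging on the prefix tree: take the shortest (then alphabetical) example prefix whose next move is undefined and point that move at state 0, else 1, else 2, ...; a target is out if some Accept/Reject pair would then sit in one state with the same input left (inseparable). If every existing state is out, open a new one.
a: 0a undefined. 0a->0: ok.
b: 0b undefined. 0b->0: no, bababb/aaa meet in 0. Open state 1: 0b->1.
c: 0c undefined. 0c->0: no, cacac/aaa meet in 0. 0c->1: ok.
ba: 1a undefined. 1a->0: ok.
bc: 1c undefined. 1c->0: ok.
bacb: 1b undefined. 1b->0: no, bababb/aaabcca meet in 0. 1b->1: ok.
All examples now run through 2 states with every (state, symbol) defined. Accept strings end in {1}, Reject strings end in {0}; accept={1}.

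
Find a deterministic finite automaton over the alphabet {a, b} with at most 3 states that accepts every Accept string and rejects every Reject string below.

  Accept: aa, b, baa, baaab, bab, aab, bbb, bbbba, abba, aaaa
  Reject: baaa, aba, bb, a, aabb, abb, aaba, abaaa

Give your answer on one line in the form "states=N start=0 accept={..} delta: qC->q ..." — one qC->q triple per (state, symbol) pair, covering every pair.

states=3 start=0 accept={0,2} delta: 0a->1 0b->2 1a->0 1b->2 2a->1 2b->1

Grow the machine one transition at a time. Run the examples from 0; the earliest place one falls off (shortest prefix, ties alphabetical) gets sent to the lowest-numbered state that keeps every Accept/Reject pair distinguishable — a pair clashes when both reach the same state with identical unread suffix — and to a fresh state only if none does.
a: 0a undefined. 0a->0: no, aa/a meet in 0. Open state 1: 0a->1.
b: 0b undefined. 0b->0: no, b/bb meet in 0. 0b->1: no, b/a meet in 1. Open state 2: 0b->2.
aa: 1a undefined. 1a->0: ok.
ab: 1b undefined. 1b->0: no, b/abb meet in 2. 1b->1: no, aa/aba meet in 0. 1b->2: ok.
ba: 2a undefined. 2a->0: no, aa/baaa meet in 0. 2a->1: ok.
bb: 2b undefined. 2b->0: no, aa/bb meet in 0. 2b->1: ok.
All examples now run through 3 states with every (state, symbol) defined. Accept strings end in {0,2}, Reject strings end in {1}; accept={0,2}.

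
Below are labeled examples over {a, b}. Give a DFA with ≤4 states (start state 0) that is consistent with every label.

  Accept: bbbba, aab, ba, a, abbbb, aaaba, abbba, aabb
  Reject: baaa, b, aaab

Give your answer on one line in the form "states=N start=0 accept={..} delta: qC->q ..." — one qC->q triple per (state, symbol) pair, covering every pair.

Fold the examples into a partial DFA from state 0: repeatedly fix the first undefined (state, symbol) met by the shortest-then-alphabetical prefix, trying targets in increasing order and rejecting any under which an Accept and a Reject string meet in one state with the same remainder; add a state when all current targets are rejected. Accepting states are where Accept strings end.
a: 0a undefined. 0a->0: no, aab/b meet in 0 with "b" left. Open state 1: 0a->1.
b: 0b undefined. 0b->0: ok.
aa: 1a undefined. 1a->0: no, bbbba/baaa meet in 1. 1a->1: no, bbbba/baaa meet in 1. Open state 2: 1a->2.
ab: 1b undefined. 1b->0: no, abbbb/b meet in 0. 1b->1: ok.
aaa: 2a undefined. 2a->0: ok.
aab: 2b undefined. 2b->0: no, aab/baaa meet in 0. 2b->1: ok.
All examples now run through 3 states with every (state, symbol) defined. Accept strings end in {1,2}, Reject strings end in {0}; accept={1,2}.

states=3 start=0 accept={1,2} delta: 0a->1 0b->0 1a->2 1b->1 2a->0 2b->1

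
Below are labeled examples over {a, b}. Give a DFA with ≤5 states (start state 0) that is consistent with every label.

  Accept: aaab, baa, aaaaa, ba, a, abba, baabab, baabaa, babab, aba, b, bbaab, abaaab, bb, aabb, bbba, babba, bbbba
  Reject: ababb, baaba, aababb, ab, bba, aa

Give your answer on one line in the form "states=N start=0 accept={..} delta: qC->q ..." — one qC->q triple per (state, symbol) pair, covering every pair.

Grow the machine one transition at a time. Run the examples from 0; the earliest place one falls off (shortest prefix, ties alphabetical) gets sent to the lowest-numbered state that keeps every Accept/Reject pair distinguishable — a pair clashes when both reach the same state with identical unread suffix — and to a fresh state only if none does.
a: 0a undefined. 0a->0: no, aaab/ab meet in 0 with "b" left. Open state 1: 0a->1.
b: 0b undefined. 0b->0: no, baa/aa meet in 1 with "a" left. 0b->1: no, ba/aa meet in 1 with "a" left. Open state 2: 0b->2.
aa: 1a undefined. 1a->0: no, aaab/ab meet in 1 with "b" left. 1a->1: no, aaab/ab meet in 1 with "b" left. 1a->2: no, b/aa meet in 2. Open state 3: 1a->3.
ab: 1b undefined. 1b->0: no, b/ababb meet in 2. 1b->1: no, a/ab meet in 1. 1b->2: no, abba/bba meet in 2 with "ba" left. 1b->3: ok.
ba: 2a undefined. 2a->0: no, aba/baaba meet in 3 with "a" left. 2a->1: no, baa/ab meet in 3. 2a->2: ok.
bb: 2b undefined. 2b->0: no, a/baaba meet in 1. 2b->1: ok.
aaa: 3a undefined. 3a->0: no, aaaaa/baaba meet in 3. 3a->1: no, aaab/baaba meet in 3. 3a->2: ok.
aab: 3b undefined. 3b->0: no, baabab/aababb meet in 0. 3b->1: no, abba/ababb meet in 3. 3b->2: ok.
All examples now run through 4 states with every (state, symbol) defined. Accept strings end in {1,2}, Reject strings end in {3}; accept={1,2}.

states=4 start=0 accept={1,2} delta: 0a->1 0b->2 1a->3 1b->3 2a->2 2b->1 3a->2 3b->2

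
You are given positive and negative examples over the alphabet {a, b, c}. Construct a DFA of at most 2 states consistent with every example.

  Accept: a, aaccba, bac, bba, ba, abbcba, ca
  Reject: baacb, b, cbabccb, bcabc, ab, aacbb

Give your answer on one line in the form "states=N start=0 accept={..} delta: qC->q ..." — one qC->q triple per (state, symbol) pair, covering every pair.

Fold the examples into a partial DFA from state 0: repeatedly fix the first undefined (state, symbol) met by the shortest-then-alphabetical prefix, trying targets in increasing order and rejecting any under which an Accept and a Reject string meet in one state with the same remainder; add a state when all current targets are rejected. Accepting states are where Accept strings end.
a: 0a undefined. 0a->0: ok.
b: 0b undefined. 0b->0: no, a/b meet in 0. Open state 1: 0b->1.
c: 0c undefined. 0c->0: ok.
ba: 1a undefined. 1a->0: ok.
bb: 1b undefined. 1b->0: no, a/aacbb meet in 0. 1b->1: ok.
bc: 1c undefined. 1c->0: no, a/bcabc meet in 0. 1c->1: ok.
All examples now run through 2 states with every (state, symbol) defined. Accept strings end in {0}, Reject strings end in {1}; accept={0}.

states=2 start=0 accept={0} delta: 0a->0 0b->1 0c->0 1a->0 1b->1 1c->1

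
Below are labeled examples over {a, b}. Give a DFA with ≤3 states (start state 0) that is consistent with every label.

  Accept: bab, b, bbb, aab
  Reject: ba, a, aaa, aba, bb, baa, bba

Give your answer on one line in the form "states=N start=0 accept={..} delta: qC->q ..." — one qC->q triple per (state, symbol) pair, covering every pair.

State merging on the prefix tree: take the shortest (then alphabetical) example prefix whose next move is undefined and point that move at state 0, else 1, else 2, ...; a target is out if some Accept/Reject pair would then sit in one state with the same input left (inseparable). If every existing state is out, open a new one.
a: 0a undefined. 0a->0: ok.
b: 0b undefined. 0b->0: no, bab/ba meet in 0. Open state 1: 0b->1.
ba: 1a undefined. 1a->0: ok.
bb: 1b undefined. 1b->0: ok.
All examples now run through 2 states with every (state, symbol) defined. Accept strings end in {1}, Reject strings end in {0}; accept={1}.

states=2 start=0 accept={1} delta: 0a->0 0b->1 1a->0 1b->0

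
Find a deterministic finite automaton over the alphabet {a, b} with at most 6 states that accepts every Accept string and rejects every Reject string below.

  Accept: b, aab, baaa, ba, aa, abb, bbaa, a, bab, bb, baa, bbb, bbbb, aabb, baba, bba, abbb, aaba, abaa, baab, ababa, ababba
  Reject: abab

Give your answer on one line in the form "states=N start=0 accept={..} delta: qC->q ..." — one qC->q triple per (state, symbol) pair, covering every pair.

State merging on the prefix tree: take the shortest (then alphabetical) example prefix whose next move is undefined and point that move at state 0, else 1, else 2, ...; a target is out if some Accept/Reject pair would then sit in one state with the same input left (inseparable). If every existing state is out, open a new one.
a: 0a undefined. 0a->0: no, bab/abab meet in 0 with "bab" left. Open state 1: 0a->1.
b: 0b undefined. 0b->0: ok.
aa: 1a undefined. 1a->0: ok.
ab: 1b undefined. 1b->0: no, b/abab meet in 0. 1b->1: no, b/abab meet in 0. Open state 2: 1b->2.
aba: 2a undefined. 2a->0: no, b/abab meet in 0. 2a->1: no, bab/abab meet in 2. 2a->2: no, abb/abab meet in 2 with "b" left. Open state 3: 2a->3.
abb: 2b undefined. 2b->0: ok.
abaa: 3a undefined. 3a->0: ok.
abab: 3b undefined. 3b->0: no, b/abab meet in 0. 3b->1: no, baaa/abab meet in 1. 3b->2: no, bab/abab meet in 2. 3b->3: no, baba/abab meet in 3. Open state 4: 3b->4.
ababa: 4a undefined. 4a->0: ok.
ababb: 4b undefined. 4b->0: ok.
All examples now run through 5 states with every (state, symbol) defined. Accept strings end in {0,1,2,3}, Reject strings end in {4}; accept={0,1,2,3}.

states=5 start=0 accept={0,1,2,3} delta: 0a->1 0b->0 1a->0 1b->2 2a->3 2b->0 3a->0 3b->4 4a->0 4b->0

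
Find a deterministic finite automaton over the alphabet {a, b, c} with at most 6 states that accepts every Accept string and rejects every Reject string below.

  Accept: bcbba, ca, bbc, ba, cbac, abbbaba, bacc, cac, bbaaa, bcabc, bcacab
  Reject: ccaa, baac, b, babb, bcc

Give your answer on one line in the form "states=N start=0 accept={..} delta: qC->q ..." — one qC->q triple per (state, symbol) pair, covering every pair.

Fold the examples into a partial DFA from state 0: repeatedly fix the first undefined (state, symbol) met by the shortest-then-alphabetical prefix, trying targets in increasing order and rejecting any under which an Accept and a Reject string meet in one state with the same remainder; add a state when all current targets are rejected. Accepting states are where Accept strings end.
a: 0a undefined. 0a->0: ok.
b: 0b undefined. 0b->0: no, bbc/baac meet in 0 with "c" left. Open state 1: 0b->1.
c: 0c undefined. 0c->0: no, ca/ccaa meet in 0. 0c->1: ok.
ba: 1a undefined. 1a->0: no, cac/baac meet in 1. 1a->1: no, ca/b meet in 1. Open state 2: 1a->2.
bb: 1b undefined. 1b->0: no, bbc/b meet in 1. 1b->1: ok.
bc: 1c undefined. 1c->0: no, bbc/ccaa meet in 0. 1c->1: no, bbc/b meet in 1. 1c->2: no, cbac/bcc meet in 2 with "c" left. Open state 3: 1c->3.
baa: 2a undefined. 2a->0: ok.
bab: 2b undefined. 2b->0: ok.
bac: 2c undefined. 2c->0: no, bacc/baac meet in 1. 2c->1: no, cbac/baac meet in 1. 2c->2: ok.
bca: 3a undefined. 3a->0: no, abbbaba/ccaa meet in 0. 3a->1: no, ca/ccaa meet in 2. 3a->2: no, abbbaba/ccaa meet in 0. 3a->3: no, bbc/ccaa meet in 3. Open state 4: 3a->4.
bcb: 3b undefined. 3b->0: ok.
bcc: 3c undefined. 3c->0: no, abbbaba/bcc meet in 0. 3c->1: ok.
bcab: 4b undefined. 4b->0: no, bcabc/baac meet in 1. 4b->1: ok.
bcac: 4c undefined. 4c->0: no, bcacab/baac meet in 1. 4c->1: ok.
ccaa: 4a undefined. 4a->0: no, abbbaba/ccaa meet in 0. 4a->1: ok.
All examples now run through 5 states with every (state, symbol) defined. Accept strings end in {0,2,3}, Reject strings end in {1}; accept={0,2,3}.

states=5 start=0 accept={0,2,3} delta: 0a->0 0b->1 0c->1 1a->2 1b->1 1c->3 2a->0 2b->0 2c->2 3a->4 3b->0 3c->1 4a->1 4b->1 4c->1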